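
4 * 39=156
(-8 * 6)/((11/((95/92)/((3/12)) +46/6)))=-1184/23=-51.48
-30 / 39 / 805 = -2 / 2093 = -0.00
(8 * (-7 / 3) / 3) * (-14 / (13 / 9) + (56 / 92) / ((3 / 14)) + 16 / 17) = 5047280 / 137241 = 36.78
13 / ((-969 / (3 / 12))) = -0.00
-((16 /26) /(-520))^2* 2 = -2 /714025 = -0.00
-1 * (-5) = 5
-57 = -57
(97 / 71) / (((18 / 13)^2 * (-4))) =-16393 / 92016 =-0.18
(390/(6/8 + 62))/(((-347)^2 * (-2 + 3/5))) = -7800/211558613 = -0.00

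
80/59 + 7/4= 733/236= 3.11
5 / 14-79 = -1101 / 14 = -78.64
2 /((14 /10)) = 10 /7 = 1.43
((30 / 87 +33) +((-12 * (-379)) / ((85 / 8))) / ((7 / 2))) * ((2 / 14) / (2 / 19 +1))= 51027103 / 2536485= 20.12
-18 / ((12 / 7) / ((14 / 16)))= -147 / 16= -9.19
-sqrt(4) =-2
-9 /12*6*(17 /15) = -51 /10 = -5.10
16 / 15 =1.07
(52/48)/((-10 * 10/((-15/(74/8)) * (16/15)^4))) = 212992/9365625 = 0.02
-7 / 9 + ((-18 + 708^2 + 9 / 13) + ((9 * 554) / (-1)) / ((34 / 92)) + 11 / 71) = 68880208391 / 141219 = 487754.54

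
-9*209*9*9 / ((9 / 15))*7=-1777545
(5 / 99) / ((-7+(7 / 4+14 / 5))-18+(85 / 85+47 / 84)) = -350 / 130911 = -0.00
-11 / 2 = -5.50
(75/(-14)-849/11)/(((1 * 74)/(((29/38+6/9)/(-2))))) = 36349/45584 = 0.80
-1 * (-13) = 13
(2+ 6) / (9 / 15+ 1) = 5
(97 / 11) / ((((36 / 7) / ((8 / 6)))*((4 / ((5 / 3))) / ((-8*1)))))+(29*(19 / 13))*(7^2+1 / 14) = 336040687 / 162162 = 2072.25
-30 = -30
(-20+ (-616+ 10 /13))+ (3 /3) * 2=-8232 /13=-633.23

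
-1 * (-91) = 91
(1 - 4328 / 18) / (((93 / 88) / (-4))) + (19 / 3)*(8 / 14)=5331124 / 5859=909.90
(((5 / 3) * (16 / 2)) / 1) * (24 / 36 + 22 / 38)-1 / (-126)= 16.62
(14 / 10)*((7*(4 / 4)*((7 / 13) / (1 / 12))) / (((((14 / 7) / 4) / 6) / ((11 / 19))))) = 543312 / 1235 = 439.93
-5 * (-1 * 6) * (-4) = -120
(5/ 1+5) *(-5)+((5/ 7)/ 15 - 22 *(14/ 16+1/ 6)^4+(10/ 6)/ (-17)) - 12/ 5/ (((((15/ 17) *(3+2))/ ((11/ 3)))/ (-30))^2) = -3869081280521/ 2467584000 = -1567.96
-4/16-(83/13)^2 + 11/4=-12933/338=-38.26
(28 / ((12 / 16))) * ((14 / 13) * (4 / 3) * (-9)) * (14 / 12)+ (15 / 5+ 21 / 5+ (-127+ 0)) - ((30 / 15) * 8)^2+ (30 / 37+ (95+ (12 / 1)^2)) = -5042282 / 7215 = -698.86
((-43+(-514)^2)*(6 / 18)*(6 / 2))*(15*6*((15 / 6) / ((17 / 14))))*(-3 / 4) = -1248122925 / 34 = -36709497.79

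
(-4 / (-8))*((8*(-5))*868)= -17360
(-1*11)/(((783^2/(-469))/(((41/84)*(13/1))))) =0.05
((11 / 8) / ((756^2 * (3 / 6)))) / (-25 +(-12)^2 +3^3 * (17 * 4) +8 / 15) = 55 / 22353153984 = 0.00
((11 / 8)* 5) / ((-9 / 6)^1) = -4.58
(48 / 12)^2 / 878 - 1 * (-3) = 1325 / 439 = 3.02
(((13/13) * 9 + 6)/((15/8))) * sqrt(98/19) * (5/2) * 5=700 * sqrt(38)/19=227.11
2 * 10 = 20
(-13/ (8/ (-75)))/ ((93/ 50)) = 8125/ 124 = 65.52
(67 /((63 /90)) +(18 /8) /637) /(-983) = -243889 /2504684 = -0.10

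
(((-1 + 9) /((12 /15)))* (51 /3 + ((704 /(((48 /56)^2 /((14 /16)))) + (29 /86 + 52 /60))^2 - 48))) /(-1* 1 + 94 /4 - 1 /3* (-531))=10558389530821 /298789155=35337.26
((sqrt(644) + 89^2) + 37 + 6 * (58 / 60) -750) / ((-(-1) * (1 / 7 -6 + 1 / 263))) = -22134343 / 17960 -1841 * sqrt(161) / 5388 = -1236.76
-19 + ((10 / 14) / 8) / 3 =-3187 / 168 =-18.97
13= 13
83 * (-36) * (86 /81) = -28552 /9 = -3172.44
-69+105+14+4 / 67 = 3354 / 67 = 50.06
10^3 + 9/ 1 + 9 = 1018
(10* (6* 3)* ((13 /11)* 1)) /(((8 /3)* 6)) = 585 /44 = 13.30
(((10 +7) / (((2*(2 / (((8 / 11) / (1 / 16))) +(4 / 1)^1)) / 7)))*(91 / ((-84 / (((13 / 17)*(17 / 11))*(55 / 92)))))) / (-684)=100555 / 6300666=0.02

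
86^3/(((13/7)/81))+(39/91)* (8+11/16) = 40392105645/1456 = 27741830.80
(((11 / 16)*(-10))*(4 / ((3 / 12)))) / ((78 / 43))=-2365 / 39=-60.64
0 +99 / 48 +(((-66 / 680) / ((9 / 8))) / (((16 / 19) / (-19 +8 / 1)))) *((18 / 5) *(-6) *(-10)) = 333861 / 1360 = 245.49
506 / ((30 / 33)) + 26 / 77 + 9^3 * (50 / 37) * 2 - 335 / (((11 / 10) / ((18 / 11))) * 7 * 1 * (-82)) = 16241612477 / 6424495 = 2528.08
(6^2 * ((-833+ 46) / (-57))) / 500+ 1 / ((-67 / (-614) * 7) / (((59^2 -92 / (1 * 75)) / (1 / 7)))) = 31890.26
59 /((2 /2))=59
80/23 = 3.48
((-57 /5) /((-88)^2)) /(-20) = 57 /774400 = 0.00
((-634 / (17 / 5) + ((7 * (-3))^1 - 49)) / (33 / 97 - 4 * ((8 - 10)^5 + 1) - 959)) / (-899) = -211460 / 618671123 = -0.00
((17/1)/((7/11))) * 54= 10098/7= 1442.57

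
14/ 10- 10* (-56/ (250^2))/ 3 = 13153/ 9375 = 1.40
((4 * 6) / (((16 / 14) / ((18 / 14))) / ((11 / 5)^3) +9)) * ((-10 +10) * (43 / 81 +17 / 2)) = 0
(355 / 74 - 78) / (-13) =5.63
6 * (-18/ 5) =-108/ 5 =-21.60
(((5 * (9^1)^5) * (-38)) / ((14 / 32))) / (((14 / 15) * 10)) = -134631720 / 49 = -2747586.12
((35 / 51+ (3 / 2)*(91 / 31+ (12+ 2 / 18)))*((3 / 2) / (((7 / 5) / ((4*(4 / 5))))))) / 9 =98048 / 11067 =8.86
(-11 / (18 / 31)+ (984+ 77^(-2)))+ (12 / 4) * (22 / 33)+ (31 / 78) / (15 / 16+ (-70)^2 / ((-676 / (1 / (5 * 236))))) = 15341648232769 / 15857288370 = 967.48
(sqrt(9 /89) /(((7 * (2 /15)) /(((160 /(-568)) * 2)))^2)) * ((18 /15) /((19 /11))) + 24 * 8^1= 3564000 * sqrt(89) /417692219 + 192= 192.08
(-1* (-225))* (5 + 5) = 2250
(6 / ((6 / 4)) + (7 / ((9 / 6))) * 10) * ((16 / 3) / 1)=2432 / 9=270.22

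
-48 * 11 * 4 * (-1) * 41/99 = 874.67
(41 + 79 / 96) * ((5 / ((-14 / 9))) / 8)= -60225 / 3584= -16.80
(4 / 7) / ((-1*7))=-4 / 49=-0.08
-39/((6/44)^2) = -2097.33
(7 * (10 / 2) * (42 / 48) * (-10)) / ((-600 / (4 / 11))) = 49 / 264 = 0.19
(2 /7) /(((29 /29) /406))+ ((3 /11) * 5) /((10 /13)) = 117.77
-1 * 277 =-277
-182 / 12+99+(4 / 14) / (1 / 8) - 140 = -2263 / 42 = -53.88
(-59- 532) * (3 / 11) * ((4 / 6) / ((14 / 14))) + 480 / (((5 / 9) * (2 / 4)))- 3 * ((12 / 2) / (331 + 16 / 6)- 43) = 1751241 / 1001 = 1749.49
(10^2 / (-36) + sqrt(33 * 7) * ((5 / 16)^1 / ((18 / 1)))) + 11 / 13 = -226 / 117 + 5 * sqrt(231) / 288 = -1.67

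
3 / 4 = 0.75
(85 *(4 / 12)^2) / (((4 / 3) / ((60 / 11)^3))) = 1530000 / 1331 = 1149.51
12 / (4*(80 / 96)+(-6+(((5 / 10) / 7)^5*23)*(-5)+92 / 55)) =-1064891520 / 88222111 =-12.07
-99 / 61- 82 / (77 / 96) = -487815 / 4697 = -103.86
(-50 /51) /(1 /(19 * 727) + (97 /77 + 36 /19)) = -0.31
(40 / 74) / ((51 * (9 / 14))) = 280 / 16983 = 0.02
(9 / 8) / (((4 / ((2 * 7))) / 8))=63 / 2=31.50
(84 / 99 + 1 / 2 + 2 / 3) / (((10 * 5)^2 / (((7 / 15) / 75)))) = 931 / 185625000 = 0.00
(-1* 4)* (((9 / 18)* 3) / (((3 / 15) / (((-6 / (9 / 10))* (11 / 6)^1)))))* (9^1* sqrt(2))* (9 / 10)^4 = 216513* sqrt(2) / 100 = 3061.96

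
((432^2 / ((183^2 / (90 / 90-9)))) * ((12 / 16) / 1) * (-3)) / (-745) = -373248 / 2772145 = -0.13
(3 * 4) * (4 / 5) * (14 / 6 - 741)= -7091.20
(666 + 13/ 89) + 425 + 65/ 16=1559577/ 1424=1095.21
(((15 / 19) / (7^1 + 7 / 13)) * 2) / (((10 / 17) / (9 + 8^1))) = 11271 / 1862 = 6.05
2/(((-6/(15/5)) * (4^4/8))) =-1/32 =-0.03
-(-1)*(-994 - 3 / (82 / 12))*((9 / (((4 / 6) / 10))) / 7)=-5504220 / 287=-19178.47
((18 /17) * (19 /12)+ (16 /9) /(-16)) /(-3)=-479 /918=-0.52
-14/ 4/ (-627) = 7/ 1254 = 0.01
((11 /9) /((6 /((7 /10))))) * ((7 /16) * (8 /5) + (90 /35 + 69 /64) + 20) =199991 /57600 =3.47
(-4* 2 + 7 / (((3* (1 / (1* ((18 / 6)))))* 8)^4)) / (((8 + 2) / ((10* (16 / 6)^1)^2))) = -163805 / 288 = -568.77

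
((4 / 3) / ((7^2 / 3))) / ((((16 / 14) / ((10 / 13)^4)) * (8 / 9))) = 5625 / 199927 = 0.03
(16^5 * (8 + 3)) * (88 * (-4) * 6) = -24360517632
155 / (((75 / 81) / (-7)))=-5859 / 5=-1171.80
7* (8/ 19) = 56/ 19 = 2.95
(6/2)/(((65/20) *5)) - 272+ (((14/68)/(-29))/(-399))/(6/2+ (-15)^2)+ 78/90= -45135376571/166582728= -270.95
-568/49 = -11.59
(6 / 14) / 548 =3 / 3836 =0.00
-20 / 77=-0.26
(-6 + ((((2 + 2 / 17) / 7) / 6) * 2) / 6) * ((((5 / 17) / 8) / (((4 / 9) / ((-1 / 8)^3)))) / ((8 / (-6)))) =-12015 / 16572416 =-0.00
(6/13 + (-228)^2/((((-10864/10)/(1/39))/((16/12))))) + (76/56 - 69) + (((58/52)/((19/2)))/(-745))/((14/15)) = -1719693754/24989237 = -68.82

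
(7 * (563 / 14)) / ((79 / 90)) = 25335 / 79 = 320.70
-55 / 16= -3.44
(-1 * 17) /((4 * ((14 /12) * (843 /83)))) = -1411 /3934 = -0.36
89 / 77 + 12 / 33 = 117 / 77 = 1.52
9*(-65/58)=-585/58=-10.09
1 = 1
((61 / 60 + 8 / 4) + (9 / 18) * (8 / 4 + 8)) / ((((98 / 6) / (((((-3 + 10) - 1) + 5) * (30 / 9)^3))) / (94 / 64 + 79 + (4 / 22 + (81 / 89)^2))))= 16292.70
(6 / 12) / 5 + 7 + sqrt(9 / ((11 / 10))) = 3*sqrt(110) / 11 + 71 / 10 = 9.96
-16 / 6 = -8 / 3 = -2.67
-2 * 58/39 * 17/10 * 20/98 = -1972/1911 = -1.03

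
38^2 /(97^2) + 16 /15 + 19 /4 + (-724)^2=295921689421 /564540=524181.97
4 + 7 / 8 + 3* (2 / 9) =5.54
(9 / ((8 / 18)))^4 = 43046721 / 256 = 168151.25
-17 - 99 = -116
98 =98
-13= -13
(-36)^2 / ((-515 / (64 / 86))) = -41472 / 22145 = -1.87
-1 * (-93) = 93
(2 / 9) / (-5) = -2 / 45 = -0.04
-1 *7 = -7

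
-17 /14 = -1.21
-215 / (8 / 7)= -1505 / 8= -188.12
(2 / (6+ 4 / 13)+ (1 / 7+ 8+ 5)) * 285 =1100955 / 287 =3836.08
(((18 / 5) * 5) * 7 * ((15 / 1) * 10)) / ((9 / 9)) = 18900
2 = 2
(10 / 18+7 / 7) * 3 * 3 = 14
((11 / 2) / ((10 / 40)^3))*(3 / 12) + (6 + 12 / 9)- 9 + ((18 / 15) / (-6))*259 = 518 / 15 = 34.53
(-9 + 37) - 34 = -6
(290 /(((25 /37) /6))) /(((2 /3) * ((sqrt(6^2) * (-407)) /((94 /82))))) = -4089 /2255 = -1.81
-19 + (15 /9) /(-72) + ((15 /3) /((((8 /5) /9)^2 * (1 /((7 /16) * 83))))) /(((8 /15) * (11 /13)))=30925736849 /2433024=12710.82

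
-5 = -5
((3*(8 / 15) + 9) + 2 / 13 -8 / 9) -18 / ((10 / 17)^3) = -4596289 / 58500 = -78.57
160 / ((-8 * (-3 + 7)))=-5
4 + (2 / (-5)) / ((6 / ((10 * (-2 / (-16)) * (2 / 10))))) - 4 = -1 / 60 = -0.02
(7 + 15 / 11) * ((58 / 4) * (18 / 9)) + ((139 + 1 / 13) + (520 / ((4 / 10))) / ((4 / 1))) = 101047 / 143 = 706.62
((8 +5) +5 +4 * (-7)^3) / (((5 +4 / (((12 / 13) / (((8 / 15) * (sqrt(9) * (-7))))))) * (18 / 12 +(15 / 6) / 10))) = 81240 / 4571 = 17.77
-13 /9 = -1.44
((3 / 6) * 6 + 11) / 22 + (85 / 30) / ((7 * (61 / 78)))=5420 / 4697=1.15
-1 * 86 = -86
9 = 9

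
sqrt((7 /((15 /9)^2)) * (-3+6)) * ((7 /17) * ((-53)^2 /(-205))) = -15.51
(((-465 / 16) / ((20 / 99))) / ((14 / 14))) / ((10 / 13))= -119691 / 640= -187.02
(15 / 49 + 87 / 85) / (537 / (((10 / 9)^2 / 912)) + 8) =13845 / 4130645414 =0.00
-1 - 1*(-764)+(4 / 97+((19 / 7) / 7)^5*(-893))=20692923383256 / 27400099153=755.21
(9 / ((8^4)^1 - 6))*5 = 9 / 818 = 0.01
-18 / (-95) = 18 / 95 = 0.19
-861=-861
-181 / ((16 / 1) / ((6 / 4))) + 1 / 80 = -2713 / 160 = -16.96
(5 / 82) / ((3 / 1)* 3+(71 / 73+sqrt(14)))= 9490 / 1333607 - 26645* sqrt(14) / 37340996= 0.00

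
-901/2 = -450.50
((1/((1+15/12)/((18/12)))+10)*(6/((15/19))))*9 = 3648/5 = 729.60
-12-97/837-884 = -750049/837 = -896.12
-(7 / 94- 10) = 933 / 94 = 9.93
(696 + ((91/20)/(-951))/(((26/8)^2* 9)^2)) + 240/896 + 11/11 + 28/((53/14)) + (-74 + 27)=1651709315156981/2511478667880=657.66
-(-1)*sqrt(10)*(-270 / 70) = -27*sqrt(10) / 7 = -12.20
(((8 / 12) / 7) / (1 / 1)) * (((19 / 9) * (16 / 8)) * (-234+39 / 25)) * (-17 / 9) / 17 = 147212 / 14175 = 10.39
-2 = -2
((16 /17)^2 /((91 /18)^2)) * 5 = 414720 /2393209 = 0.17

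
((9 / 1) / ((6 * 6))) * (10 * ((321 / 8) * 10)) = 8025 / 8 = 1003.12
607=607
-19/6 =-3.17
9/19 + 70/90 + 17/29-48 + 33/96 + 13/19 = -7162283/158688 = -45.13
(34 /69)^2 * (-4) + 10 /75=-19946 /23805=-0.84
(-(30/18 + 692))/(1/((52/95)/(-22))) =54106/3135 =17.26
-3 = -3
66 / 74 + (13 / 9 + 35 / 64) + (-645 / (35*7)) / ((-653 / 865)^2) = -773179947473 / 445293801792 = -1.74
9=9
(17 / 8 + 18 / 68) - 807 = -109427 / 136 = -804.61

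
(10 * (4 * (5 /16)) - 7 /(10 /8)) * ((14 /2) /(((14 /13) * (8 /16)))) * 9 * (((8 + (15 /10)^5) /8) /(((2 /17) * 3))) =22827753 /5120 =4458.55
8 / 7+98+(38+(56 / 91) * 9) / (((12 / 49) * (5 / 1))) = 367729 / 2730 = 134.70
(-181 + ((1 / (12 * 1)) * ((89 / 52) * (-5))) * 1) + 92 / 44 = -1232927 / 6864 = -179.62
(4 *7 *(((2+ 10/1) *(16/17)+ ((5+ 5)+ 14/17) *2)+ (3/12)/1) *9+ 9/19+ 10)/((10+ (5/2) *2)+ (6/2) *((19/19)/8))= 21640096/39729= 544.69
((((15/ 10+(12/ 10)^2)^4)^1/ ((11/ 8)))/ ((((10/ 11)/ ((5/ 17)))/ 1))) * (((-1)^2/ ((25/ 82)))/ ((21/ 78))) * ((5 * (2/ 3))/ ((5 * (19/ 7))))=52.60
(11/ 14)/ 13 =11/ 182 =0.06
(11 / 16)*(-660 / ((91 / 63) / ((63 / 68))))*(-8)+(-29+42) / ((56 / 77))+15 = 4174543 / 1768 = 2361.17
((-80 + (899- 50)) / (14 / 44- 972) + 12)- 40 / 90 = 2070946 / 192393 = 10.76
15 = 15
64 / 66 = 32 / 33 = 0.97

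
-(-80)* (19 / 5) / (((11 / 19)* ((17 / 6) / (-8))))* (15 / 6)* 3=-2079360 / 187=-11119.57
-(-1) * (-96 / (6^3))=-0.44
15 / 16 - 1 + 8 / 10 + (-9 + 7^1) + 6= 379 / 80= 4.74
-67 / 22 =-3.05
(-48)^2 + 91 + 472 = 2867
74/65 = 1.14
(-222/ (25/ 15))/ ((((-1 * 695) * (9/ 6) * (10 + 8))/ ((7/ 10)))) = 259/ 52125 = 0.00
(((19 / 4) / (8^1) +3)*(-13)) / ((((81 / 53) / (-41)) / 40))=16243175 / 324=50133.26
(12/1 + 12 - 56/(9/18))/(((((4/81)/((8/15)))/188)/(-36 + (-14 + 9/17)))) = 751329216/85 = 8839167.25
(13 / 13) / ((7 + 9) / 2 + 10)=1 / 18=0.06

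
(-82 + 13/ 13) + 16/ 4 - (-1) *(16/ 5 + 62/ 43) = -15557/ 215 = -72.36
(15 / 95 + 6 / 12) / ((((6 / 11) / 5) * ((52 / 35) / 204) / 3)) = 2454375 / 988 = 2484.19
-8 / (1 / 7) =-56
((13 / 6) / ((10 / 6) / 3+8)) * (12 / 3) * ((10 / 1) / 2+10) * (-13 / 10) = -1521 / 77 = -19.75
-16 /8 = -2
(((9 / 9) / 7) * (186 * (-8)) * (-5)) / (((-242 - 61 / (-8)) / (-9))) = 35712 / 875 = 40.81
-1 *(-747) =747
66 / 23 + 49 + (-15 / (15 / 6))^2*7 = 6989 / 23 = 303.87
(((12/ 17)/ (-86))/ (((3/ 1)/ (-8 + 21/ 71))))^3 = 1309338584/ 139806439985701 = 0.00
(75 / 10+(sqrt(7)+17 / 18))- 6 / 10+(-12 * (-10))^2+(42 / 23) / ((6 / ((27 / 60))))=sqrt(7)+59649043 / 4140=14410.63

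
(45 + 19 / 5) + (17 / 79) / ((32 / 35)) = 619807 / 12640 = 49.04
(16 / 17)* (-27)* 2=-864 / 17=-50.82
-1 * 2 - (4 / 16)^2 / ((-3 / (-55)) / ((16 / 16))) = -151 / 48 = -3.15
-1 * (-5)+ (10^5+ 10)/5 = 20007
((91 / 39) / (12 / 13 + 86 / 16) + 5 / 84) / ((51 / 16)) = 94636 / 701505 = 0.13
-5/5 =-1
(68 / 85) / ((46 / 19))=38 / 115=0.33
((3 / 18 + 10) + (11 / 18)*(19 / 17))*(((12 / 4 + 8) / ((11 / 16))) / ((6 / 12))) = 53120 / 153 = 347.19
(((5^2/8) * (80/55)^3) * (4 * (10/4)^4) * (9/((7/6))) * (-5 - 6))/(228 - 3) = -480000/847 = -566.71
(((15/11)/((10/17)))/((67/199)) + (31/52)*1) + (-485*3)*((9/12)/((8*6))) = -9352819/613184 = -15.25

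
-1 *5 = -5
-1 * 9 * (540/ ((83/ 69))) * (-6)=24241.45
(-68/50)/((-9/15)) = 34/15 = 2.27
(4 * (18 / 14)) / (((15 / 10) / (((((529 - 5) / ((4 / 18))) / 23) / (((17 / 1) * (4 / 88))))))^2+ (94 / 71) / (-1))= -3.88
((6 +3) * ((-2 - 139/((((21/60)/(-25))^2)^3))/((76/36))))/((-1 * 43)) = 1830246346223.12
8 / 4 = 2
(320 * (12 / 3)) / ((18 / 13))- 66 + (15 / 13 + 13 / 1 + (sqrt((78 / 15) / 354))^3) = 13 * sqrt(11505) / 783225 + 102094 / 117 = 872.60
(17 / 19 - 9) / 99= -14 / 171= -0.08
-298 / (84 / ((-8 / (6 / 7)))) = 33.11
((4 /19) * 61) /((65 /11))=2684 /1235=2.17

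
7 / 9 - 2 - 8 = -83 / 9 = -9.22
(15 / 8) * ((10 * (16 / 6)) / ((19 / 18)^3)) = 291600 / 6859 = 42.51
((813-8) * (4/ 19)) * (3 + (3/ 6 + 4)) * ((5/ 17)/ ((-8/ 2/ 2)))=-60375/ 323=-186.92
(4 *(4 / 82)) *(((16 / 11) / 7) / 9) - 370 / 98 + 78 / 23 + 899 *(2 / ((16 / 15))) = 61673142593 / 36595944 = 1685.25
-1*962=-962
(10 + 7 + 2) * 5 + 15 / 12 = 385 / 4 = 96.25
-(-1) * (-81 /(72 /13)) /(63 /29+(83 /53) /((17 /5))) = -3057093 /550384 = -5.55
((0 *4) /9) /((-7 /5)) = 0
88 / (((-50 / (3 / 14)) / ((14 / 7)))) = -0.75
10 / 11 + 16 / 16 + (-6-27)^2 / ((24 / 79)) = 3586.53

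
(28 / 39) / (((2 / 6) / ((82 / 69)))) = 2296 / 897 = 2.56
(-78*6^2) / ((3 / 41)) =-38376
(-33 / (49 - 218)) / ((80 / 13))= 33 / 1040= 0.03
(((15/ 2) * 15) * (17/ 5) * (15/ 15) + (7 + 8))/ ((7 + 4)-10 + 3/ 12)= 318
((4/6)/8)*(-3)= -1/4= -0.25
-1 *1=-1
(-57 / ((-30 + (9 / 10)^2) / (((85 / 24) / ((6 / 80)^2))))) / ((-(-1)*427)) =32300000 / 11217717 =2.88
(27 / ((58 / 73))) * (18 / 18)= 1971 / 58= 33.98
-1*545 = -545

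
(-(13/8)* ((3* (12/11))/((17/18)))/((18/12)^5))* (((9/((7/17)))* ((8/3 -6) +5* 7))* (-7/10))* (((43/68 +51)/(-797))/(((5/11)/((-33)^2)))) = -55762.01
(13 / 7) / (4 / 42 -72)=-39 / 1510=-0.03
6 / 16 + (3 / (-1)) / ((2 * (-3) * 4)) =1 / 2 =0.50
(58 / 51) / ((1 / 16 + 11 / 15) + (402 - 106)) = 4640 / 1210927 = 0.00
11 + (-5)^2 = 36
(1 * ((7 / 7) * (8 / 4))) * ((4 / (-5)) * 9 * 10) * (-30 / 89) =4320 / 89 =48.54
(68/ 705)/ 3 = 68/ 2115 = 0.03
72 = 72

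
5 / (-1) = -5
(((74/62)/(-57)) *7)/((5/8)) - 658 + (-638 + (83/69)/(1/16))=-86496792/67735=-1276.99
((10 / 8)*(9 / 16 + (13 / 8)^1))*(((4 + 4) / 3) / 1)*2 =175 / 12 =14.58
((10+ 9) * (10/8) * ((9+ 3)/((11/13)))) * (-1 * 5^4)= -2315625/11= -210511.36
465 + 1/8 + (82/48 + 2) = 2813/6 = 468.83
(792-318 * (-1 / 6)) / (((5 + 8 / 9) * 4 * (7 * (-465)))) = -0.01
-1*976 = -976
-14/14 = -1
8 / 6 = 4 / 3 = 1.33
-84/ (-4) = 21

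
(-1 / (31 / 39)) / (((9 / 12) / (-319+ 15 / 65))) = 16576 / 31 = 534.71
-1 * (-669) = 669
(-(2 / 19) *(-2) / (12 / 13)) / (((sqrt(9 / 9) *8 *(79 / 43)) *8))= 559 / 288192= 0.00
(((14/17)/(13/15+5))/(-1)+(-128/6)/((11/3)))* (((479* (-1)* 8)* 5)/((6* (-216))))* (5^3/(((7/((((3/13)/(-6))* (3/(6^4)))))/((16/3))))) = 1334314375/1786376592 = 0.75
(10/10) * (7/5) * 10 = 14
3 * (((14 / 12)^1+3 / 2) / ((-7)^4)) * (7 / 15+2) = 296 / 36015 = 0.01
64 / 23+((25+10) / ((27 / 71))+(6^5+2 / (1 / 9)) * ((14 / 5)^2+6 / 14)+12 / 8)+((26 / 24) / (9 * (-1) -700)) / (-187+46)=934917367966201 / 14485508100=64541.57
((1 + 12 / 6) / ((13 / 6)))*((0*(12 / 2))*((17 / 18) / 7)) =0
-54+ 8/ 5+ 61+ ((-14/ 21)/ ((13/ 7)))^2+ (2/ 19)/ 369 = 51714047/ 5924295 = 8.73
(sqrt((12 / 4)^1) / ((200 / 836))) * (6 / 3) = 209 * sqrt(3) / 25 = 14.48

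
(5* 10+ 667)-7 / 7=716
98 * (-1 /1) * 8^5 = -3211264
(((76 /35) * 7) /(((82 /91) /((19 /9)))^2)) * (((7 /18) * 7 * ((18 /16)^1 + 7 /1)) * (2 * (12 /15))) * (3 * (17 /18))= 8365.38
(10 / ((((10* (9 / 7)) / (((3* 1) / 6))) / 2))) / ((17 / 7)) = 0.32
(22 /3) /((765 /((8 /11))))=16 /2295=0.01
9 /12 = 3 /4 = 0.75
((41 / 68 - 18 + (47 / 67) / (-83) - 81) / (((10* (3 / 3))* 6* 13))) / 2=-12403949 / 196636960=-0.06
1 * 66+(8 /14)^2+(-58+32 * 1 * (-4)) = -119.67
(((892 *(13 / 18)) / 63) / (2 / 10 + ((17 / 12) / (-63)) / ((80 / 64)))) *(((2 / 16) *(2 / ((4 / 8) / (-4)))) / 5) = -2899 / 129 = -22.47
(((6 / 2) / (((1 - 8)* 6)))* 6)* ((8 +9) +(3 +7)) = -81 / 7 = -11.57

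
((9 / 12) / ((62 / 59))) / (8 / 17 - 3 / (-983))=2957847 / 1962920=1.51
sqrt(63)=7.94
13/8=1.62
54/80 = 27/40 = 0.68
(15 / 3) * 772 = 3860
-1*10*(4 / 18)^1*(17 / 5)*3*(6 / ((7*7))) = -136 / 49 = -2.78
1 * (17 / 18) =17 / 18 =0.94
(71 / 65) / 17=71 / 1105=0.06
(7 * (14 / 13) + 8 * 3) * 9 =3690 / 13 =283.85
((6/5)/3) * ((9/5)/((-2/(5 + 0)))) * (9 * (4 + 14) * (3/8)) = -2187/20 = -109.35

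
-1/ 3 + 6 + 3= 26/ 3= 8.67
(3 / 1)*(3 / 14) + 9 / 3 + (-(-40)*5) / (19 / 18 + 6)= 56877 / 1778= 31.99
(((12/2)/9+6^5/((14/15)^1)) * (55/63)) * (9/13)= 9623570/1911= 5035.88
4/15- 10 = -146/15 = -9.73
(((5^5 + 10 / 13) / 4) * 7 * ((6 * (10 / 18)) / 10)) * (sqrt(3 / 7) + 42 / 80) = 398223 / 416 + 13545 * sqrt(21) / 52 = 2150.94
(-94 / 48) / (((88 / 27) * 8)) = -423 / 5632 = -0.08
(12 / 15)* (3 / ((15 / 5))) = 4 / 5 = 0.80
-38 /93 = -0.41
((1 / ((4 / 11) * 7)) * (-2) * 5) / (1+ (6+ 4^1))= -5 / 14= -0.36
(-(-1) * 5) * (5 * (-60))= -1500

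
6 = 6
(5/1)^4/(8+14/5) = 3125/54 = 57.87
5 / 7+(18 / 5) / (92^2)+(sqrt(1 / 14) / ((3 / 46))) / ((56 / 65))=105863 / 148120+1495 * sqrt(14) / 1176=5.47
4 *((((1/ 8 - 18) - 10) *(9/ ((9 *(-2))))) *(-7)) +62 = -328.25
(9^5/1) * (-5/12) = -98415/4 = -24603.75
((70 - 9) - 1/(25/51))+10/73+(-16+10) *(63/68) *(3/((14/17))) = 283583/7300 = 38.85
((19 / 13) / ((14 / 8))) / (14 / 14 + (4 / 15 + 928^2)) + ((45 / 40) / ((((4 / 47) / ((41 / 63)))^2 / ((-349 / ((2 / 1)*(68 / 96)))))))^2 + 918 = 40291403257583364063502393 / 153414225341604864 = 262631468.29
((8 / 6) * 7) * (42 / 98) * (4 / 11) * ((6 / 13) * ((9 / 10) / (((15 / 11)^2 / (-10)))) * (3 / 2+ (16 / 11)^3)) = -116976 / 7865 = -14.87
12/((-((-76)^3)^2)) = -3/48174982144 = -0.00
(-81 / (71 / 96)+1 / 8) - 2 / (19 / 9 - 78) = -42429347 / 387944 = -109.37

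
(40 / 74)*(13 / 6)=130 / 111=1.17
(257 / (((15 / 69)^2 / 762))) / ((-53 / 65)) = -1346750418 / 265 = -5082077.05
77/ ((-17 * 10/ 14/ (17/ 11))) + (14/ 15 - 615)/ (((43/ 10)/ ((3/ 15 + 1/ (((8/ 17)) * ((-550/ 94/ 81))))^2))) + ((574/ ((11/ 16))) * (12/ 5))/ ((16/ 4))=-121419.02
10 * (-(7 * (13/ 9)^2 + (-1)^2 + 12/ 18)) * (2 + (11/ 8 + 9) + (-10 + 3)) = -141685/ 162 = -874.60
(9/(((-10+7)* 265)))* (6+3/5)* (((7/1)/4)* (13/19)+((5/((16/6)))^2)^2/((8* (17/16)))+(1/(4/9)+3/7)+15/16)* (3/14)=-8619502221/85896294400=-0.10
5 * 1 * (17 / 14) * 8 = 340 / 7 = 48.57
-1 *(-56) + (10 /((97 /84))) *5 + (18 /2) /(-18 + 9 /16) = 98.78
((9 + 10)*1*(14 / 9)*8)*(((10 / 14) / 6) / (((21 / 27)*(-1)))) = -760 / 21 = -36.19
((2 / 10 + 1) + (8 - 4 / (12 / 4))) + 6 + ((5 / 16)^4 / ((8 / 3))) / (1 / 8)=13.90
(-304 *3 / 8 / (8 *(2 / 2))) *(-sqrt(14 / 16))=13.33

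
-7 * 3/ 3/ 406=-1/ 58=-0.02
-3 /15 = -1 /5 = -0.20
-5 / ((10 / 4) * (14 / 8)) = -8 / 7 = -1.14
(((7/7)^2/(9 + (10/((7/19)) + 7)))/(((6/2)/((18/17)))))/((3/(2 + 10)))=84/2567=0.03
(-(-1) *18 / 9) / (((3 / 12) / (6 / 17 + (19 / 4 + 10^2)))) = 14294 / 17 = 840.82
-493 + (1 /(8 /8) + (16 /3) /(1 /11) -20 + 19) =-1303 /3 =-434.33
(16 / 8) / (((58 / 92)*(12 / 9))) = 69 / 29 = 2.38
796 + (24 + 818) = 1638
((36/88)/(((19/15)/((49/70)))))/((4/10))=945/1672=0.57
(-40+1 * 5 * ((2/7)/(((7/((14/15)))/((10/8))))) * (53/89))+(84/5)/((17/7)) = -32.94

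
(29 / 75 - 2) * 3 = -121 / 25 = -4.84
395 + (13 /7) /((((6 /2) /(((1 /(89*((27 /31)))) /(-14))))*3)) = 837180767 /2119446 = 395.00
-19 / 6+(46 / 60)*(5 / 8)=-43 / 16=-2.69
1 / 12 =0.08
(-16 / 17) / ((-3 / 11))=3.45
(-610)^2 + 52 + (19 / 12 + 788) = 4475299 / 12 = 372941.58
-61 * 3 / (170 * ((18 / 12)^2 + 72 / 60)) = -0.31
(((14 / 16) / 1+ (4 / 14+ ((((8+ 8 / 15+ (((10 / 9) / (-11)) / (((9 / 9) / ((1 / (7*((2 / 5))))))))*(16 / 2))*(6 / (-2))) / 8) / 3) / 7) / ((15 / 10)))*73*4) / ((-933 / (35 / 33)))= -41106227 / 128020662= -0.32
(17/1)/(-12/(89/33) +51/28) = -42364/6549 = -6.47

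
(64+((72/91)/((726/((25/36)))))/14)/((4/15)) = 147987965/616616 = 240.00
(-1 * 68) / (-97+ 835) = -34 / 369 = -0.09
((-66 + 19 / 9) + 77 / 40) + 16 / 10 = -60.36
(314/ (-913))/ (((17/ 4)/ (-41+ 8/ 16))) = 3.28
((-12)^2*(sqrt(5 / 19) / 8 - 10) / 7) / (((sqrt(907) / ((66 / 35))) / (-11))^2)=-151797888 / 1555505+ 9487368*sqrt(95) / 147772975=-96.96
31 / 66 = 0.47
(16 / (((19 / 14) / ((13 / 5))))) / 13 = 224 / 95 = 2.36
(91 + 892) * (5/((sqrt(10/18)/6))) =17694 * sqrt(5) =39564.99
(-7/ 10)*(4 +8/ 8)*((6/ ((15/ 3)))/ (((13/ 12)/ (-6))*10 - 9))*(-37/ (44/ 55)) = -6993/ 389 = -17.98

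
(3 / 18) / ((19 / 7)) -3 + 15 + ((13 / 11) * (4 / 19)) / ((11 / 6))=168247 / 13794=12.20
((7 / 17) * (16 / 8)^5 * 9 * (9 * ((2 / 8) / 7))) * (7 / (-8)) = -567 / 17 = -33.35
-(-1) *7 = 7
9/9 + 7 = 8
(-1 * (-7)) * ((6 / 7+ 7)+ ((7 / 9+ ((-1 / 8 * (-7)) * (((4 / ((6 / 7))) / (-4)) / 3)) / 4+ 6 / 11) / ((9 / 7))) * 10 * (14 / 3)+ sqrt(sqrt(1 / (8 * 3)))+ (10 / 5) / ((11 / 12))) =7 * 2^(1 / 4) * 3^(3 / 4) / 6+ 5486533 / 14256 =388.02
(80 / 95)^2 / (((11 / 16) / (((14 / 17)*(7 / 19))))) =401408 / 1282633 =0.31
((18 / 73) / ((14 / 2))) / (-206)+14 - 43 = -1526366 / 52633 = -29.00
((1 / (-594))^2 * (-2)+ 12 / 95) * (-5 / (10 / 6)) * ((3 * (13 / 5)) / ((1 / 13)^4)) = -785997948853 / 9310950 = -84416.51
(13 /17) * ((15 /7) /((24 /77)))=715 /136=5.26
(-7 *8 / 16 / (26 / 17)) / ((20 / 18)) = -1071 / 520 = -2.06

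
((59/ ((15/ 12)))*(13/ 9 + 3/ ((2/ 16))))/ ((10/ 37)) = 999814/ 225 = 4443.62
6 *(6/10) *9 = 162/5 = 32.40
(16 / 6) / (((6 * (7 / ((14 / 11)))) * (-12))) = -2 / 297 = -0.01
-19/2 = -9.50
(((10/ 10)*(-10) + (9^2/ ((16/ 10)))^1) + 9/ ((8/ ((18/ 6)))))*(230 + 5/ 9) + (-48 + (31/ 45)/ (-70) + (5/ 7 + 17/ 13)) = 59075971/ 5850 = 10098.46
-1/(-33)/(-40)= -1/1320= -0.00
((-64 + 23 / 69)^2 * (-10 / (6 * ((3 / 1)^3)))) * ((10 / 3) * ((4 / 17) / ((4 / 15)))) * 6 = -18240500 / 4131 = -4415.52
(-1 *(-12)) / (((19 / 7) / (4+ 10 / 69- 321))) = -612164 / 437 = -1400.83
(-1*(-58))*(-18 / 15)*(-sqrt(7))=348*sqrt(7) / 5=184.14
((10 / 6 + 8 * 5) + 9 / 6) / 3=259 / 18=14.39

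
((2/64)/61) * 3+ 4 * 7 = 28.00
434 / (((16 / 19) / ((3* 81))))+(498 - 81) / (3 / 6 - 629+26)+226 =1209448213 / 9640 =125461.43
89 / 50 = 1.78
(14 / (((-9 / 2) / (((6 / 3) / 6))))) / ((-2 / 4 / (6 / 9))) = 112 / 81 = 1.38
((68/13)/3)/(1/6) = 136/13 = 10.46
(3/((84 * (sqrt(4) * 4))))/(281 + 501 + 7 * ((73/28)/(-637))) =91/15939704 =0.00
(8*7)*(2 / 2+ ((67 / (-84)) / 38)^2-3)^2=415068867351121 / 1853802671616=223.90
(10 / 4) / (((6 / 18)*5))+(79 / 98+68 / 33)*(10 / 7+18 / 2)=355370 / 11319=31.40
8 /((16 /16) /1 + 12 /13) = 104 /25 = 4.16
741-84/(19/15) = 12819/19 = 674.68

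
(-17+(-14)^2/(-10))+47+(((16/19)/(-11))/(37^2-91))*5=6944452/667755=10.40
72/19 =3.79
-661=-661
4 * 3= 12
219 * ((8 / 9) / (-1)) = -194.67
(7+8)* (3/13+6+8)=2775/13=213.46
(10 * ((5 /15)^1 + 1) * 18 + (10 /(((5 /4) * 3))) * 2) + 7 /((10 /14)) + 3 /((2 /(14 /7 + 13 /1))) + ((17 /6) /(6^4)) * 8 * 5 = 1349723 /4860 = 277.72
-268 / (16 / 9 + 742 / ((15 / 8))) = -3015 / 4472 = -0.67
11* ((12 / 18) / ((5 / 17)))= 374 / 15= 24.93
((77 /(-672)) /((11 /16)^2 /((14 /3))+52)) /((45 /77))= -94864 /25208685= -0.00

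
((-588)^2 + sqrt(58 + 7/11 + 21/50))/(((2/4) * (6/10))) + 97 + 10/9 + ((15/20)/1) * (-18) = 3 * sqrt(8822)/11 + 20746163/18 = 1152590.23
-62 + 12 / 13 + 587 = 6837 / 13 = 525.92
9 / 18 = 1 / 2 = 0.50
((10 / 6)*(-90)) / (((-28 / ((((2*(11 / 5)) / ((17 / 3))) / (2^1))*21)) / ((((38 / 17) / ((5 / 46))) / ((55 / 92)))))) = 2171016 / 1445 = 1502.43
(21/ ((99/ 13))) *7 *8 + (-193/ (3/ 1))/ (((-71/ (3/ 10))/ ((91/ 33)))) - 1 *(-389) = 12749993/ 23430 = 544.17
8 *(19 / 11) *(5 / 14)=380 / 77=4.94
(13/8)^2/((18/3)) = 169/384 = 0.44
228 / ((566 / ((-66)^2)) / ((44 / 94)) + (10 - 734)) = -10924848 / 34677883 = -0.32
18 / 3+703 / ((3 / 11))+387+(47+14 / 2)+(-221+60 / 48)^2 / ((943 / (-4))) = 31909205 / 11316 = 2819.83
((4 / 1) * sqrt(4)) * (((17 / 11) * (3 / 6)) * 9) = 612 / 11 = 55.64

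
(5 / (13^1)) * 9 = 45 / 13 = 3.46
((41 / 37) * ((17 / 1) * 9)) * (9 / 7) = 56457 / 259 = 217.98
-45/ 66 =-15/ 22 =-0.68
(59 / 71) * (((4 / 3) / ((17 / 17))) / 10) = 118 / 1065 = 0.11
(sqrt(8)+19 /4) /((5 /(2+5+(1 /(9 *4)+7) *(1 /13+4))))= 3337 *sqrt(2) /234+63403 /1872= 54.04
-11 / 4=-2.75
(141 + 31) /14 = 86 /7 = 12.29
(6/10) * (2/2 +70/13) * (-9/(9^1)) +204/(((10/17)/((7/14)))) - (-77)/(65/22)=12716/65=195.63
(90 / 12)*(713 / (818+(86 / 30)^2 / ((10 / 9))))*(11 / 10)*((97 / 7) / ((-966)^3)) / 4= -375875 / 13723977548736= -0.00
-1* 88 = -88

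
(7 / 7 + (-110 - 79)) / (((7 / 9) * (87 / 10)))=-5640 / 203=-27.78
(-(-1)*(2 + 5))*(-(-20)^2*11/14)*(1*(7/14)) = -1100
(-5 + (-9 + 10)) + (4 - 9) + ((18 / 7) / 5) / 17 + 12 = 1803 / 595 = 3.03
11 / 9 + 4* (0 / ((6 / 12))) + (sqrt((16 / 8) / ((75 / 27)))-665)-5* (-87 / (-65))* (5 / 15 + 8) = -84187 / 117 + 3* sqrt(2) / 5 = -718.70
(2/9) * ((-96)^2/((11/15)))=30720/11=2792.73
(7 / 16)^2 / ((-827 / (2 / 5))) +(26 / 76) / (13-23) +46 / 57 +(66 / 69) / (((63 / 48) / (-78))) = -272353091369 / 4857202560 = -56.07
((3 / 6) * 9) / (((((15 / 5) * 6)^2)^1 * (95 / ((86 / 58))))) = 43 / 198360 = 0.00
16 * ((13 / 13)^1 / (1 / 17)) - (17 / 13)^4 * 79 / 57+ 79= 564821768 / 1627977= 346.95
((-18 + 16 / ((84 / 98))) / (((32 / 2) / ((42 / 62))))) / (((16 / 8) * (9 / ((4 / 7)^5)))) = 0.00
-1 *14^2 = -196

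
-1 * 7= -7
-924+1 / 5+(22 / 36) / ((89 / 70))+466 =-1831564 / 4005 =-457.32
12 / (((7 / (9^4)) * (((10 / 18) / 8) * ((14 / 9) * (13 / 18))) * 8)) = 57395628 / 3185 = 18020.61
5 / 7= 0.71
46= 46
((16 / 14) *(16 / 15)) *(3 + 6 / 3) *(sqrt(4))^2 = 512 / 21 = 24.38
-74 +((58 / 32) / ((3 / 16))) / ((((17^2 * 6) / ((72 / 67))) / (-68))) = -84750 / 1139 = -74.41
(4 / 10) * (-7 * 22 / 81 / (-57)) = 308 / 23085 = 0.01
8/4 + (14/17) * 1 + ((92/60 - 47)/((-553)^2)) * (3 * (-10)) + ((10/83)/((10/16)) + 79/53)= 103170951945/22869314447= 4.51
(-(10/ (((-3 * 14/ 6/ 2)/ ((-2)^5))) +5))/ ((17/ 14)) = -79.41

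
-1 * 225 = -225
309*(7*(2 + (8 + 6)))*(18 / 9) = 69216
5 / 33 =0.15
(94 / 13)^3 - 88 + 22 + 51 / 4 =2854375 / 8788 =324.80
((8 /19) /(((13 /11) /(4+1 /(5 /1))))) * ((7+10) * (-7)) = -219912 /1235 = -178.07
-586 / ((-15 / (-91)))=-53326 / 15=-3555.07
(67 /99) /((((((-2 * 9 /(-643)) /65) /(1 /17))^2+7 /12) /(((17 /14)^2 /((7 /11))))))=2.69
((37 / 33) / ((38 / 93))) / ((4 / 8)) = 1147 / 209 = 5.49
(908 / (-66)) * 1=-13.76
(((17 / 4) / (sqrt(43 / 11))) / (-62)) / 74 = -17*sqrt(473) / 789136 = -0.00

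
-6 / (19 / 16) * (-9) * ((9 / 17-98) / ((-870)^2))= -39768 / 6791075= -0.01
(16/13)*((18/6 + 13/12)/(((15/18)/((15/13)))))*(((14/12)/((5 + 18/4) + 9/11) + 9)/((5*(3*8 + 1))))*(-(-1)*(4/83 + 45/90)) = 8514632/30616625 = 0.28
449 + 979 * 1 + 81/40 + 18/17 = 973137/680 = 1431.08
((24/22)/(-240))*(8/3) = -2/165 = -0.01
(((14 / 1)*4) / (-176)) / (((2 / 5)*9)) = -35 / 396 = -0.09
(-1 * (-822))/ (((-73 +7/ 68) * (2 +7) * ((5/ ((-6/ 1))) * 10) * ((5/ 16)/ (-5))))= -298112/ 123925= -2.41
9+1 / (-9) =80 / 9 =8.89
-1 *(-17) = 17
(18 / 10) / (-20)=-9 / 100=-0.09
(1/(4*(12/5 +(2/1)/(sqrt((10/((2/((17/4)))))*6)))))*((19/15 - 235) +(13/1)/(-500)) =-17882589/730400 +350639*sqrt(510)/4382400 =-22.68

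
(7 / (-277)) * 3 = -21 / 277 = -0.08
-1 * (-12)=12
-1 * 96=-96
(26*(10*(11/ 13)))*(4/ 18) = 48.89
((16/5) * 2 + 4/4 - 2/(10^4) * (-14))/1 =18507/2500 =7.40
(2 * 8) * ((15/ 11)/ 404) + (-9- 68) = -85487/ 1111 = -76.95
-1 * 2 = -2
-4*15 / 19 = -60 / 19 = -3.16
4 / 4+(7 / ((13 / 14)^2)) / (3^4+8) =1.09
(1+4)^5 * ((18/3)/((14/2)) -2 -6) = -22321.43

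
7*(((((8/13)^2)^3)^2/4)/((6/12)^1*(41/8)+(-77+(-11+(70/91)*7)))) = -1924145348608/29841262721110087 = -0.00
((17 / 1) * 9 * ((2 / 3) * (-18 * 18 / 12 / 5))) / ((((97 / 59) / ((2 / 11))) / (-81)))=26322732 / 5335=4933.97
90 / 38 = 45 / 19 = 2.37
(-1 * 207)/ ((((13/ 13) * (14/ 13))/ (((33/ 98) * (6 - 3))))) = -266409/ 1372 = -194.18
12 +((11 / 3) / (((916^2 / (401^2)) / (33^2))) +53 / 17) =11130970073 / 14263952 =780.36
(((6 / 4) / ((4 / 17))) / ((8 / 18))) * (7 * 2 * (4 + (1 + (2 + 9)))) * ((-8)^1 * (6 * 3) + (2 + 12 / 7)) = -450738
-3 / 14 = -0.21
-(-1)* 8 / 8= 1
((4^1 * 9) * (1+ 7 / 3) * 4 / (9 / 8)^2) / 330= 1024 / 891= 1.15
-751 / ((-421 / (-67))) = -50317 / 421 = -119.52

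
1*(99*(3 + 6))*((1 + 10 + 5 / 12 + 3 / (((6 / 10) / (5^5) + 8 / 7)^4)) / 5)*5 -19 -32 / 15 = 171750050708210917843896727 / 14658283730902841668860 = 11716.93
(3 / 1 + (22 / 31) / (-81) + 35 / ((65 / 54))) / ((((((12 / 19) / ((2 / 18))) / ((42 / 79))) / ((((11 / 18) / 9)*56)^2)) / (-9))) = -6603698049256 / 16919487117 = -390.30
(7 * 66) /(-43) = -462 /43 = -10.74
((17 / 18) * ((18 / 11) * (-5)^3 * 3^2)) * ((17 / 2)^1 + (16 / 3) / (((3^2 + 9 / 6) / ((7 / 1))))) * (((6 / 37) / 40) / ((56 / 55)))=-197625 / 2368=-83.46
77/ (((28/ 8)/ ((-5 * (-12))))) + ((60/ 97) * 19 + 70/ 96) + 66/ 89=1333.22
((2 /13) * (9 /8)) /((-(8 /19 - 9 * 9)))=171 /79612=0.00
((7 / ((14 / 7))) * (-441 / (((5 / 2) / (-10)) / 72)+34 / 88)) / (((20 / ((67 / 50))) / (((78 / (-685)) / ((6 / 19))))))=-647373430067 / 60280000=-10739.44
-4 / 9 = -0.44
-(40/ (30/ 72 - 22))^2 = -230400/ 67081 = -3.43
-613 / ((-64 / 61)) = 37393 / 64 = 584.27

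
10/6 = 1.67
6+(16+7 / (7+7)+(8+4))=69 / 2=34.50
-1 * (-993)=993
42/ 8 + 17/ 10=139/ 20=6.95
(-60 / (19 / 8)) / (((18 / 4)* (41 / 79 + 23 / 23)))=-3.70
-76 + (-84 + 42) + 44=-74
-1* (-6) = 6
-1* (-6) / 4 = 3 / 2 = 1.50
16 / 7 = 2.29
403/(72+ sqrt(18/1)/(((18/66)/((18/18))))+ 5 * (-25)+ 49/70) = -2107690/249329 - 443300 * sqrt(2)/249329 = -10.97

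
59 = 59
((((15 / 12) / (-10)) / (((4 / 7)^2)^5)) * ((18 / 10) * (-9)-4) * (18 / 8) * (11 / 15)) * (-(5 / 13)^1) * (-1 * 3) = 2824470014751 / 2181038080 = 1295.01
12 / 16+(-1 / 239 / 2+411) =393631 / 956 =411.75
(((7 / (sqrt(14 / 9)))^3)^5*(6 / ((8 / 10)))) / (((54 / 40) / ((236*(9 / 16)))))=17429989328313975*sqrt(14) / 512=127377047503275.30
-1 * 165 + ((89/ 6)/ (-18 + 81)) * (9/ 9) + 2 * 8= -56233/ 378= -148.76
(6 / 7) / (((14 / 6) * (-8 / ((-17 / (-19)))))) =-0.04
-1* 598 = -598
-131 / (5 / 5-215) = 131 / 214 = 0.61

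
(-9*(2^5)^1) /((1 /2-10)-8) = 576 /35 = 16.46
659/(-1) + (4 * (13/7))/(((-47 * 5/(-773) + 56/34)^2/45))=-2628308973233/4601508247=-571.18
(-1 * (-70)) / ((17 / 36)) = 2520 / 17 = 148.24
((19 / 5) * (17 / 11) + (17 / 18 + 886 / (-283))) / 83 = 1032827 / 23254110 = 0.04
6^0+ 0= 1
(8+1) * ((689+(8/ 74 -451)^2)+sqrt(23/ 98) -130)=9 * sqrt(46)/ 14+2511789840/ 1369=1834766.84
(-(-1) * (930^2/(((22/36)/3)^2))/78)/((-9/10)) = -467046000/1573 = -296914.18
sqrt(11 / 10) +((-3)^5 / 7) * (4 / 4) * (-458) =sqrt(110) / 10 +111294 / 7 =15900.19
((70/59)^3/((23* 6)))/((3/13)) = 2229500/42513453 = 0.05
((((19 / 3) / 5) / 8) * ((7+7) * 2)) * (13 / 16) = 1729 / 480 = 3.60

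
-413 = -413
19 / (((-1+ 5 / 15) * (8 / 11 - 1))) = 209 / 2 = 104.50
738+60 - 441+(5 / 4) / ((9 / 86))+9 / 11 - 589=-43409 / 198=-219.24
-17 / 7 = -2.43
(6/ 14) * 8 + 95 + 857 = 6688/ 7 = 955.43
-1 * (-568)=568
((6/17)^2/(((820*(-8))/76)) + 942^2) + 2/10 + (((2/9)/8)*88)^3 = 76651080135143/86379210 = 887378.80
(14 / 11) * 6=7.64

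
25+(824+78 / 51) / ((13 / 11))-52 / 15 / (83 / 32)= 198706511 / 275145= 722.19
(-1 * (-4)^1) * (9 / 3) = 12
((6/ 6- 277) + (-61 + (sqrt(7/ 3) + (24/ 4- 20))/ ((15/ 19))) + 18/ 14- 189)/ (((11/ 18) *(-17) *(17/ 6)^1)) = 18.36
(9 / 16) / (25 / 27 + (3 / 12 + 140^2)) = 243 / 8467708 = 0.00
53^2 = 2809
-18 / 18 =-1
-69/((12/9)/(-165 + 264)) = -20493/4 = -5123.25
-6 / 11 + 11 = 115 / 11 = 10.45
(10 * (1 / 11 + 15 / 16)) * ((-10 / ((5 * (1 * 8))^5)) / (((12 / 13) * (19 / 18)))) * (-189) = 1334151 / 6848512000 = 0.00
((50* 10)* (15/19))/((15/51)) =25500/19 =1342.11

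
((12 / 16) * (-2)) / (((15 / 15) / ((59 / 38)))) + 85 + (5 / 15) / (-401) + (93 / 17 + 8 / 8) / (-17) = 2174312717 / 26422692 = 82.29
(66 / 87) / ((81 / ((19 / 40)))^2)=3971 / 152215200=0.00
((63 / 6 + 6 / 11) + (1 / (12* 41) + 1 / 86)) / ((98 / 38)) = 48899027 / 11403084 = 4.29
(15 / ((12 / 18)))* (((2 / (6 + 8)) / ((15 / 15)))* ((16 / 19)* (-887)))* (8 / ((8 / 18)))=-5747760 / 133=-43216.24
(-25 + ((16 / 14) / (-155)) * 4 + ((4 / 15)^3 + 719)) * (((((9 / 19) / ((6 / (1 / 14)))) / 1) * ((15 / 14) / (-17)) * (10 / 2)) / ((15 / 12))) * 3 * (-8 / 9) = 2033042152 / 772753275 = 2.63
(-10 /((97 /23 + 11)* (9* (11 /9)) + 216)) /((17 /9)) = -1035 /74953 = -0.01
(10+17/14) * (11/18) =6.85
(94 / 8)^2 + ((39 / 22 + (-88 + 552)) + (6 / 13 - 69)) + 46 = 1330007 / 2288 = 581.30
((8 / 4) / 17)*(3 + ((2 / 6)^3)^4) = 0.35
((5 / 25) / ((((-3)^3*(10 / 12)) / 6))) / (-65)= 4 / 4875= 0.00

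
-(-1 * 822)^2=-675684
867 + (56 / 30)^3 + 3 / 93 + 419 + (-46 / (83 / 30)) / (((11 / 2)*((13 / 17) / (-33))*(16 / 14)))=158801074448 / 112890375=1406.68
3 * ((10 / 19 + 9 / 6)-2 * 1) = 0.08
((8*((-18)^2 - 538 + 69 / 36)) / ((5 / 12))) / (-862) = 2036 / 431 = 4.72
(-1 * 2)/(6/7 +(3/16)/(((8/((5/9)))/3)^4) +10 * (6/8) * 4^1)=-24772608/382210327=-0.06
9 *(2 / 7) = 18 / 7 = 2.57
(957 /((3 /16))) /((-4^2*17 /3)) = -957 /17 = -56.29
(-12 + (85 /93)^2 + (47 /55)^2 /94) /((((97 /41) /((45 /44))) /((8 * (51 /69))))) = -406908353959 /14268260105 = -28.52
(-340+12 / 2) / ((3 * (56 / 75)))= -4175 / 28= -149.11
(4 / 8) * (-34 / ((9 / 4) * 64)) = -17 / 144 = -0.12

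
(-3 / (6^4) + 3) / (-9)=-1295 / 3888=-0.33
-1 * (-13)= 13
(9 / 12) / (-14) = -3 / 56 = -0.05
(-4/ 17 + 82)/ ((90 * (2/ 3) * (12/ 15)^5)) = 434375/ 104448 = 4.16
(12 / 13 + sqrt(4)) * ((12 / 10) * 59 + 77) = 28082 / 65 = 432.03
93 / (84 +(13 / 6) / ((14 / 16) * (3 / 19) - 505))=1646937 / 1487480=1.11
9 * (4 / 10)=18 / 5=3.60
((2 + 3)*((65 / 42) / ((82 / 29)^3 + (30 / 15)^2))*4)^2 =1.35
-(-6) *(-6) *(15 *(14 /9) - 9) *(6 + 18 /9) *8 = -33024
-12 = -12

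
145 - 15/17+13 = 2671/17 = 157.12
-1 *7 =-7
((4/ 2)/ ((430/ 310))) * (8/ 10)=248/ 215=1.15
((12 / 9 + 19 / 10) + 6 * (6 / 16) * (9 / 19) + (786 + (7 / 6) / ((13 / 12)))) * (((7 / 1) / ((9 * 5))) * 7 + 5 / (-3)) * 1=-11728193 / 25650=-457.24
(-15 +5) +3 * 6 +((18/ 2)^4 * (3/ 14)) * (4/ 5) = 39646/ 35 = 1132.74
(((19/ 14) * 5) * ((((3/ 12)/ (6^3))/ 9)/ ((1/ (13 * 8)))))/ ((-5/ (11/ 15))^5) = -39779597/ 6458484375000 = -0.00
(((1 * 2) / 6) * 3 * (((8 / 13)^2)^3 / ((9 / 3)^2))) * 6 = 524288 / 14480427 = 0.04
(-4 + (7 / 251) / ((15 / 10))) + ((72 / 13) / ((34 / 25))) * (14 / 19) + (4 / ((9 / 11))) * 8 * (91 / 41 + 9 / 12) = 115.16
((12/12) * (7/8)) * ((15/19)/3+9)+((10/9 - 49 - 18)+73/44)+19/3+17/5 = -46.39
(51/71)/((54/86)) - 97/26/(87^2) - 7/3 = -16625047/13972374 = -1.19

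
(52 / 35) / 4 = 13 / 35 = 0.37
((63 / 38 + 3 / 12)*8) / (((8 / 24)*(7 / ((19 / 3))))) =290 / 7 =41.43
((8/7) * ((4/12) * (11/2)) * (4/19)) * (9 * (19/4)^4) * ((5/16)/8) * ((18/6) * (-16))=-3395205/896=-3789.29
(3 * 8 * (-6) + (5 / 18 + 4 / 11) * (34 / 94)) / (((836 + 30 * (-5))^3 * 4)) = -1337905 / 12016981335744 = -0.00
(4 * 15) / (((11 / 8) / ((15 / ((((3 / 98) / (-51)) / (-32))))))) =383846400 / 11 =34895127.27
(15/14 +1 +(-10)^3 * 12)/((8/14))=-167971/8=-20996.38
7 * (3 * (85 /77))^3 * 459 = 7610851125 /65219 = 116696.84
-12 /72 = -1 /6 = -0.17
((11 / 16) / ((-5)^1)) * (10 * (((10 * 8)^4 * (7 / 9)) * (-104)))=41000960000 / 9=4555662222.22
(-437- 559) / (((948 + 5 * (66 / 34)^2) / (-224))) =21492352 / 93139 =230.76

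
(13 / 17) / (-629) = -0.00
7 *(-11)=-77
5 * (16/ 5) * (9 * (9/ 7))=1296/ 7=185.14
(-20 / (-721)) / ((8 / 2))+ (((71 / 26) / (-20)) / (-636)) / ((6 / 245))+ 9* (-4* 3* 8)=-247219554937 / 286138944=-863.98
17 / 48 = 0.35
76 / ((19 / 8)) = 32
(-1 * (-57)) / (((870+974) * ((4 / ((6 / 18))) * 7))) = 19 / 51632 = 0.00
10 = 10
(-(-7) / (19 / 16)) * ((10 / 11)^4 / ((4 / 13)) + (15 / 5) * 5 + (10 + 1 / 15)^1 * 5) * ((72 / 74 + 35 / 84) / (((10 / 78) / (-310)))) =-41315754678016 / 30877869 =-1338037.76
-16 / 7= -2.29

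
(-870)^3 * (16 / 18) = -585336000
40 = 40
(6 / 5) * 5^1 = 6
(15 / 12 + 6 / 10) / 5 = 37 / 100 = 0.37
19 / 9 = 2.11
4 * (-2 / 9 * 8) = -64 / 9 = -7.11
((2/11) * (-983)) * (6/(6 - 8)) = 5898/11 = 536.18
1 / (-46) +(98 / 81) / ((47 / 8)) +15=2659087 / 175122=15.18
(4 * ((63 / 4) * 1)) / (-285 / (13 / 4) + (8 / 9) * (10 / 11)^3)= -9810801 / 13552060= -0.72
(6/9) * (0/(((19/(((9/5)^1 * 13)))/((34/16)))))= 0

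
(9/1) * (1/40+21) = 7569/40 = 189.22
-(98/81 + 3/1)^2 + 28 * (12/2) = 985967/6561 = 150.28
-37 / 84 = -0.44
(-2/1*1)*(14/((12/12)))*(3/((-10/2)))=84/5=16.80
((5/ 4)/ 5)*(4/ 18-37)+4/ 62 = -10189/ 1116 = -9.13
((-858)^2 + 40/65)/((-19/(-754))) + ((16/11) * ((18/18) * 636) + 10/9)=54953486066/1881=29215037.78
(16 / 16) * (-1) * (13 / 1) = -13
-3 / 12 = -1 / 4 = -0.25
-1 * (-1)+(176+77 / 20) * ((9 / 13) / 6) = 11311 / 520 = 21.75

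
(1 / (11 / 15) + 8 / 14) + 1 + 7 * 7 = 3999 / 77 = 51.94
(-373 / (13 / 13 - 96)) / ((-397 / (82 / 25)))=-30586 / 942875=-0.03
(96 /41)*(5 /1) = 11.71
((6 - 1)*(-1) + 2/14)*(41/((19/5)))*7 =-6970/19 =-366.84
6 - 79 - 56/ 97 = -7137/ 97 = -73.58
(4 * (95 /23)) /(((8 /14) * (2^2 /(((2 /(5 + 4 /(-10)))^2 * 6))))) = 8.20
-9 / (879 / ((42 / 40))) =-63 / 5860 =-0.01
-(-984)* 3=2952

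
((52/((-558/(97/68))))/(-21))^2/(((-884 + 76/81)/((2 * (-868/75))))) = 1590121/1513935719100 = 0.00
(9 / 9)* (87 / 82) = 87 / 82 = 1.06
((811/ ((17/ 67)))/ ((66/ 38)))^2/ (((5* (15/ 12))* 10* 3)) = 2131711908818/ 118020375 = 18062.24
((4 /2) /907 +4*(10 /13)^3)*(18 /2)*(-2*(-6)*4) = 787.48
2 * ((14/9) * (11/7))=4.89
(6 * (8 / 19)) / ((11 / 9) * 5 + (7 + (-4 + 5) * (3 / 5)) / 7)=15120 / 43073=0.35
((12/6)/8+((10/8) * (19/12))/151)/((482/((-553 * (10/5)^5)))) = -1054571/109173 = -9.66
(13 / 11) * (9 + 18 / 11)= 1521 / 121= 12.57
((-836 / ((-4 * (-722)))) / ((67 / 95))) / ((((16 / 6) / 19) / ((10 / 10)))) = -3135 / 1072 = -2.92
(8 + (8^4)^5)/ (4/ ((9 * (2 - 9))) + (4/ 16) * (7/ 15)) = 1452681095804627199840/ 67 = 21681807400069062684.18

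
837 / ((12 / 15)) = 4185 / 4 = 1046.25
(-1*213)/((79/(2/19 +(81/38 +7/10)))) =-59427/7505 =-7.92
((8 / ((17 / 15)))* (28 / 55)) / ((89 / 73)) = 49056 / 16643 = 2.95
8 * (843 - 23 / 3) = 6682.67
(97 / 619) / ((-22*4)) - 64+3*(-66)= -14271761 / 54472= -262.00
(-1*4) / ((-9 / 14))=56 / 9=6.22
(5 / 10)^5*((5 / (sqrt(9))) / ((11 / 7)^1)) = 35 / 1056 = 0.03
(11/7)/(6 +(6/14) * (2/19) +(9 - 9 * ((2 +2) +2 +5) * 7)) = -209/90168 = -0.00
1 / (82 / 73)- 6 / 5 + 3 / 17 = -929 / 6970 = -0.13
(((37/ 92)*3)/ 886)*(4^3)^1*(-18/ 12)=-0.13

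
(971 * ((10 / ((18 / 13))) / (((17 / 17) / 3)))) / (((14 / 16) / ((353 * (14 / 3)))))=39608168.89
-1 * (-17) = 17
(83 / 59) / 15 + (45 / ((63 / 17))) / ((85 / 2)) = 2351 / 6195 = 0.38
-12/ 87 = -4/ 29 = -0.14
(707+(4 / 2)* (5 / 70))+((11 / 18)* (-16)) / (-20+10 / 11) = 668734 / 945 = 707.66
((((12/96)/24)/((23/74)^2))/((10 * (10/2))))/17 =0.00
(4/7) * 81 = 324/7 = 46.29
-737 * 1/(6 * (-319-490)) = 737/4854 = 0.15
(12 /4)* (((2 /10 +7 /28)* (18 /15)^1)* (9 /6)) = 243 /100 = 2.43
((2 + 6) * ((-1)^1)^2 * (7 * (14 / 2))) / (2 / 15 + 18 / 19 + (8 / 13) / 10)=181545 / 529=343.19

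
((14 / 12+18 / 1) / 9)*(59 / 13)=6785 / 702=9.67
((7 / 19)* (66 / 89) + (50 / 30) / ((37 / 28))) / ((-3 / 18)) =-576044 / 62567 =-9.21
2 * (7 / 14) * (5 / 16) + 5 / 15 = 31 / 48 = 0.65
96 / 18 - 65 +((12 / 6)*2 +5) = -152 / 3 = -50.67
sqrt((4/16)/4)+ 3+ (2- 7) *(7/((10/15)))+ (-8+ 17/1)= -161/4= -40.25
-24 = -24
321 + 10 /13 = 4183 /13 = 321.77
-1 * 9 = -9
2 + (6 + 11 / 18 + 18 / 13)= 2339 / 234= 10.00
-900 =-900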